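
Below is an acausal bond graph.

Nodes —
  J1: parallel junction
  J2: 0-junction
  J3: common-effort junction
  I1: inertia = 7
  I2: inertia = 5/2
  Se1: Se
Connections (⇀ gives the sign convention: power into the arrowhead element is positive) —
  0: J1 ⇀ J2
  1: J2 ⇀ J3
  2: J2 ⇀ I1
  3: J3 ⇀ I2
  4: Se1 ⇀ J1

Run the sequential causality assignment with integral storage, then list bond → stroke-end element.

β4 stroke→J1  (source Se1 imposes e)
β0 stroke→J2  (0-jn J1 has e-setter on 4)
β1 stroke→J3  (0-jn J2 has e-setter on 0)
β2 stroke→I1  (common-e at J2 fixed by 0)
β3 stroke→I2  (common-e at J3 fixed by 1)

#0 stroke→J2
#1 stroke→J3
#2 stroke→I1
#3 stroke→I2
#4 stroke→J1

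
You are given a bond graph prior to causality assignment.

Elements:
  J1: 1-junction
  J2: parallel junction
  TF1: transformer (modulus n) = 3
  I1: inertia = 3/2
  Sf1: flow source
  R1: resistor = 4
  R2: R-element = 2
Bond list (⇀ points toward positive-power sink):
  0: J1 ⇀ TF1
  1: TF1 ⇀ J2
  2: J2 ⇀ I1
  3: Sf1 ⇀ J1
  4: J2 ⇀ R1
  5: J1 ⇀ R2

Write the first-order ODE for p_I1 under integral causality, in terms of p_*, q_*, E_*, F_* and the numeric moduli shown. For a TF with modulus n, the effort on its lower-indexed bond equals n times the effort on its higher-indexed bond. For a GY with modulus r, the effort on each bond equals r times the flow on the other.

β3 stroke→Sf1  (Sf1: flow source, stroke at near end)
β0 stroke→J1  (J1: bond 3 brought flow, rest push out)
β5 stroke→J1  (common-f at J1 fixed by 3)
β1 stroke→TF1  (through TF1, causality passes straight; one stroke at TF1)
β2 stroke→I1  (prefer integral on I1)
β4 stroke→J2  (J2: last free bond brings effort in)

dp_I1/dt = 12*F_Sf1 - 8*p_I1/3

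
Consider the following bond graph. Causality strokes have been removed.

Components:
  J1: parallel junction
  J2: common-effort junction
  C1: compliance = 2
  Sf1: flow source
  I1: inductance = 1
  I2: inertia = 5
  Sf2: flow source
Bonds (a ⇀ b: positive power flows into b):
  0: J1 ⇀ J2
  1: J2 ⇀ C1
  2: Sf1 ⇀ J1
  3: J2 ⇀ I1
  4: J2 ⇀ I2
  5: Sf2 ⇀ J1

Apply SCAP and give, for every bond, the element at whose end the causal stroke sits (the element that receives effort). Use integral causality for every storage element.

bond 0 →J1
bond 1 →J2
bond 2 →Sf1
bond 3 →I1
bond 4 →I2
bond 5 →Sf2

β2 |Sf1  (Sf1 (Sf) sets flow on bond)
β5 |Sf2  (source Sf2 imposes f)
β0 |J1  (J1 needs exactly one e-in)
β1 |J2  (C1 outputs effort q/C1)
β3 |I1  (0-jn J2 has e-setter on 1)
β4 |I2  (common-e at J2 fixed by 1)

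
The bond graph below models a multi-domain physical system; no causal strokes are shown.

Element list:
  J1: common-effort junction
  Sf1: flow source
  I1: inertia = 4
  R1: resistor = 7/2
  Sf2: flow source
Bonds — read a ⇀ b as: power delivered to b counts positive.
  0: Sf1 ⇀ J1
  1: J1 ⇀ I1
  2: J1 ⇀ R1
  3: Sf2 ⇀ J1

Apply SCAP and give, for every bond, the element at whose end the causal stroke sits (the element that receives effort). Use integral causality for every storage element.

b0 stroke at Sf1
b1 stroke at I1
b2 stroke at J1
b3 stroke at Sf2

bond 0 →Sf1  (Sf1 (Sf) sets flow on bond)
bond 3 →Sf2  (Sf2: flow source, stroke at near end)
bond 1 →I1  (I1: I, integral causality)
bond 2 →J1  (only one effort-in slot at J1)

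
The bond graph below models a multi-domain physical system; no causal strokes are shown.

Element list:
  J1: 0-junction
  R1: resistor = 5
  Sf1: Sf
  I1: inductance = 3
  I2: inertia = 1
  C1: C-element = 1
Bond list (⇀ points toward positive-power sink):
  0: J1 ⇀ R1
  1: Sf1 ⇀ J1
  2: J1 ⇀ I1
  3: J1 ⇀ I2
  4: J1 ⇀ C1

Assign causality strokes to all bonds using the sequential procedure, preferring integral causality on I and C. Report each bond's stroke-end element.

β0 →R1
β1 →Sf1
β2 →I1
β3 →I2
β4 →J1

β1 stroke→Sf1  (Sf1 (Sf) sets flow on bond)
β2 stroke→I1  (I1 outputs flow p/I1)
β3 stroke→I2  (I2 integral (f out))
β4 stroke→J1  (C1 integral (e out))
β0 stroke→R1  (J1 effort already set via bond 4)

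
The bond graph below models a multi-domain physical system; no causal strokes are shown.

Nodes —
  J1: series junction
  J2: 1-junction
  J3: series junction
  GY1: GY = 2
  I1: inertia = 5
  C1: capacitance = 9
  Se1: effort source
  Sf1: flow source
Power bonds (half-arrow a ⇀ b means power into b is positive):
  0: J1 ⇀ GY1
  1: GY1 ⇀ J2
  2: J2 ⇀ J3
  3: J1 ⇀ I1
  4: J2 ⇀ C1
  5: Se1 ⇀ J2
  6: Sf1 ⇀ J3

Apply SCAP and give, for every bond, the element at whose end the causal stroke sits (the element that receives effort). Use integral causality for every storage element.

β0 |J1
β1 |J2
β2 |J3
β3 |I1
β4 |J2
β5 |J2
β6 |Sf1

bond 5 stroke→J2  (Se1 fixes effort; stroke away)
bond 6 stroke→Sf1  (Sf1 (Sf) sets flow on bond)
bond 2 stroke→J3  (common-f at J3 fixed by 6)
bond 1 stroke→J2  (J2 flow already set via bond 2)
bond 4 stroke→J2  (J2 flow already set via bond 2)
bond 0 stroke→J1  (GY GY1: same side as bond 1)
bond 3 stroke→I1  (only one flow-in slot at J1)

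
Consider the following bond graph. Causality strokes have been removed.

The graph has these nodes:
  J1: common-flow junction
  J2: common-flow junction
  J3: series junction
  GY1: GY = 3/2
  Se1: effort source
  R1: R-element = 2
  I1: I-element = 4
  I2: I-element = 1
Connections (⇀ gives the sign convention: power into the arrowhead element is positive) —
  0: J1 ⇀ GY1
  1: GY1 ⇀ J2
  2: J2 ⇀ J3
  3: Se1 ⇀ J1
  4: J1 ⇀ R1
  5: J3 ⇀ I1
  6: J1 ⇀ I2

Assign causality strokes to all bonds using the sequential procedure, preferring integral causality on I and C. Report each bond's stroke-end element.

bond 3 →J1  (Se1: effort source, stroke at far end)
bond 5 →I1  (I1 outputs flow p/I1)
bond 2 →J3  (J3 flow already set via bond 5)
bond 1 →J2  (1-jn J2 has f-setter on 2)
bond 0 →J1  (GY1 both-in/both-out from 1)
bond 6 →I2  (I2: I, integral causality)
bond 4 →J1  (J1: bond 6 brought flow, rest push out)

bond 0 |J1
bond 1 |J2
bond 2 |J3
bond 3 |J1
bond 4 |J1
bond 5 |I1
bond 6 |I2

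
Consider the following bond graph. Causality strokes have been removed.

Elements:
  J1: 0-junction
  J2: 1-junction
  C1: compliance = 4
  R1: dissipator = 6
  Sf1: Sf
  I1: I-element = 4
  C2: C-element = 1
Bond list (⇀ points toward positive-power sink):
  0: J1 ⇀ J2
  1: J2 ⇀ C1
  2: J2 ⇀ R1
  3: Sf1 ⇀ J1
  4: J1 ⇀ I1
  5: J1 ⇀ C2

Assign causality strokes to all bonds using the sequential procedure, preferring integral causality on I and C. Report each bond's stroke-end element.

b0 stroke at J2
b1 stroke at J2
b2 stroke at R1
b3 stroke at Sf1
b4 stroke at I1
b5 stroke at J1

#3 stroke→Sf1  (source Sf1 imposes f)
#1 stroke→J2  (prefer integral on C1)
#4 stroke→I1  (prefer integral on I1)
#5 stroke→J1  (C2 outputs effort q/C2)
#0 stroke→J2  (common-e at J1 fixed by 5)
#2 stroke→R1  (only one flow-in slot at J2)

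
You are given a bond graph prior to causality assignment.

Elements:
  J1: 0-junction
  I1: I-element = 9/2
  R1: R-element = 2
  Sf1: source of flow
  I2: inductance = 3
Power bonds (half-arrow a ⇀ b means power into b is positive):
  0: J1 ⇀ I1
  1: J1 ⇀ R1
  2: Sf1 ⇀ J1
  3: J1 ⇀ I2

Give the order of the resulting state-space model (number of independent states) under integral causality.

2  (I1, I2 all integral)

#2 stroke→Sf1  (source Sf1 imposes f)
#0 stroke→I1  (I1 outputs flow p/I1)
#3 stroke→I2  (I2 outputs flow p/I2)
#1 stroke→J1  (J1: last free bond brings effort in)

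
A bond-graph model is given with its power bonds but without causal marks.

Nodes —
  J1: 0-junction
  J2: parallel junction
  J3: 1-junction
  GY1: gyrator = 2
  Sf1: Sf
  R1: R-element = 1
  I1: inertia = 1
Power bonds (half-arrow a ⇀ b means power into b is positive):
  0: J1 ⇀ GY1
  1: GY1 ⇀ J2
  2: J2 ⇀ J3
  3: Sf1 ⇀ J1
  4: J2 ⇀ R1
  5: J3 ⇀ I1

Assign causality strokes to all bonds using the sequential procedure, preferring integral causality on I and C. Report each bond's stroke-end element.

#0 →J1
#1 →J2
#2 →J3
#3 →Sf1
#4 →R1
#5 →I1

β3 |Sf1  (Sf1: flow source, stroke at near end)
β0 |J1  (J1 needs exactly one e-in)
β1 |J2  (through GY1, causality inverts; strokes same side of GY1)
β2 |J3  (common-e at J2 fixed by 1)
β4 |R1  (0-jn J2 has e-setter on 1)
β5 |I1  (closing 1-jn rule on J3)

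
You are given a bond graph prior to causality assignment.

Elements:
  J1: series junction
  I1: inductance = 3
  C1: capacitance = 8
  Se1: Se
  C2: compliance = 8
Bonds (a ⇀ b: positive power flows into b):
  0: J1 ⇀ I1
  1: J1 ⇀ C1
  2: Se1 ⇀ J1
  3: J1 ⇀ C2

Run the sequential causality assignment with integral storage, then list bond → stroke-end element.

b2 |J1  (Se1 fixes effort; stroke away)
b0 |I1  (I1 integral (f out))
b1 |J1  (J1 flow already set via bond 0)
b3 |J1  (1-jn J1 has f-setter on 0)

β0 →I1
β1 →J1
β2 →J1
β3 →J1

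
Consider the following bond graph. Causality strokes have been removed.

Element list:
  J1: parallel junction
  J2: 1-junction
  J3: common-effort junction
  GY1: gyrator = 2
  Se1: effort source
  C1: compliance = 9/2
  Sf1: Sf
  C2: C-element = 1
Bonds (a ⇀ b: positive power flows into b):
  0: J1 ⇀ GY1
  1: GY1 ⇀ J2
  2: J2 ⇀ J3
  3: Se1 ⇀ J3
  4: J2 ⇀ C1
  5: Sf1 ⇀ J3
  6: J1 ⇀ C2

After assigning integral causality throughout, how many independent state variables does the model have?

#3 stroke at J3  (Se1 (Se) sets effort on bond)
#5 stroke at Sf1  (source Sf1 imposes f)
#2 stroke at J2  (J3: bond 3 brought effort, rest push out)
#4 stroke at J2  (prefer integral on C1)
#1 stroke at GY1  (J2: last free bond brings flow in)
#0 stroke at GY1  (GY1: gyrator matches bond 1)
#6 stroke at J1  (closing 0-jn rule on J1)

2  (C1, C2 all integral)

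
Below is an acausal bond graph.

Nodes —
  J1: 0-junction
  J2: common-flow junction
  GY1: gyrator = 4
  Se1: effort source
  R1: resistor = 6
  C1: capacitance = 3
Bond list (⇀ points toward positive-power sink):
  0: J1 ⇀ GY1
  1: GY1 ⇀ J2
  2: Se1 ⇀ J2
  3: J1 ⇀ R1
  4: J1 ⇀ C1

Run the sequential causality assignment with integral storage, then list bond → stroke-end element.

#2 stroke at J2  (Se1: effort source, stroke at far end)
#1 stroke at GY1  (J2 needs exactly one f-in)
#0 stroke at GY1  (GY1: gyrator matches bond 1)
#4 stroke at J1  (C1: C, integral causality)
#3 stroke at R1  (common-e at J1 fixed by 4)

#0 stroke at GY1
#1 stroke at GY1
#2 stroke at J2
#3 stroke at R1
#4 stroke at J1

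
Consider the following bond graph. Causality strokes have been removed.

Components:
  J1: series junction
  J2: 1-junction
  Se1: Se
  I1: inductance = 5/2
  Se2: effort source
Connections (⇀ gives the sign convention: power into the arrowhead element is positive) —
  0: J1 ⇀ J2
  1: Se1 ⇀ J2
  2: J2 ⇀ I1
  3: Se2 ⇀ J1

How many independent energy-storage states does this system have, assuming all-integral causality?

bond 1 |J2  (source Se1 imposes e)
bond 3 |J1  (Se2 fixes effort; stroke away)
bond 0 |J2  (only one flow-in slot at J1)
bond 2 |I1  (J2: last free bond brings flow in)

1  (I1 all integral)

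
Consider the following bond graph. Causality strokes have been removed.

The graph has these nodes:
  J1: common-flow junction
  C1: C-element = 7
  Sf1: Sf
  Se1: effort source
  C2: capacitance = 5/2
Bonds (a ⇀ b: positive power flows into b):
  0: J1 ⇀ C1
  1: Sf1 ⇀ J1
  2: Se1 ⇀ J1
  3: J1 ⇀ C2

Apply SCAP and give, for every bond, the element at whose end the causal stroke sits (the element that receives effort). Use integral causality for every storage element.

bond 0 stroke at J1
bond 1 stroke at Sf1
bond 2 stroke at J1
bond 3 stroke at J1

β1 stroke at Sf1  (Sf1 (Sf) sets flow on bond)
β2 stroke at J1  (Se1 (Se) sets effort on bond)
β0 stroke at J1  (J1 flow already set via bond 1)
β3 stroke at J1  (J1: bond 1 brought flow, rest push out)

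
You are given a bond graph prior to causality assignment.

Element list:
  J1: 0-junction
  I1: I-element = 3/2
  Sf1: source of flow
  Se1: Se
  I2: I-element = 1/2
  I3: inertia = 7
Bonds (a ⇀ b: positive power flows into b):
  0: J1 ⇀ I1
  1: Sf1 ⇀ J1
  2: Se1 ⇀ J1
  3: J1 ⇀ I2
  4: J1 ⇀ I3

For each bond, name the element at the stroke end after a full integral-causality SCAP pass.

bond 0 →I1
bond 1 →Sf1
bond 2 →J1
bond 3 →I2
bond 4 →I3

b1 stroke at Sf1  (source Sf1 imposes f)
b2 stroke at J1  (source Se1 imposes e)
b0 stroke at I1  (0-jn J1 has e-setter on 2)
b3 stroke at I2  (0-jn J1 has e-setter on 2)
b4 stroke at I3  (0-jn J1 has e-setter on 2)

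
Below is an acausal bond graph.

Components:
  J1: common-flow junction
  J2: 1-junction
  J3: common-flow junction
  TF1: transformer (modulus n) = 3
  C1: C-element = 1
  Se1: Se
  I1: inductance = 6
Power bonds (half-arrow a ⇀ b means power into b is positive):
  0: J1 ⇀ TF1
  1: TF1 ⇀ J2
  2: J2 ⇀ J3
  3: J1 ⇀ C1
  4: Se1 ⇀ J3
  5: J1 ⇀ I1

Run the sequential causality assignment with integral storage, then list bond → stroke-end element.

β0 stroke at J1
β1 stroke at TF1
β2 stroke at J2
β3 stroke at J1
β4 stroke at J3
β5 stroke at I1

β4 stroke at J3  (Se1 (Se) sets effort on bond)
β2 stroke at J2  (closing 1-jn rule on J3)
β1 stroke at TF1  (J2 needs exactly one f-in)
β0 stroke at J1  (through TF1, causality passes straight; one stroke at TF1)
β3 stroke at J1  (C1 integral (e out))
β5 stroke at I1  (J1: last free bond brings flow in)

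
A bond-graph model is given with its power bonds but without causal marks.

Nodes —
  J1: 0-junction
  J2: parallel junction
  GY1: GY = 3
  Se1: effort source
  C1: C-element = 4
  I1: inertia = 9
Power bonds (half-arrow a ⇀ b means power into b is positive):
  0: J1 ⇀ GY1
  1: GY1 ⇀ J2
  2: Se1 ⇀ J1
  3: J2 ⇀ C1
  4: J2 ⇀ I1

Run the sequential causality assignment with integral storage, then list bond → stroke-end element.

b0 stroke→GY1
b1 stroke→GY1
b2 stroke→J1
b3 stroke→J2
b4 stroke→I1

#2 |J1  (Se1 fixes effort; stroke away)
#0 |GY1  (0-jn J1 has e-setter on 2)
#1 |GY1  (GY GY1: same side as bond 0)
#3 |J2  (C1: C, integral causality)
#4 |I1  (J2: bond 3 brought effort, rest push out)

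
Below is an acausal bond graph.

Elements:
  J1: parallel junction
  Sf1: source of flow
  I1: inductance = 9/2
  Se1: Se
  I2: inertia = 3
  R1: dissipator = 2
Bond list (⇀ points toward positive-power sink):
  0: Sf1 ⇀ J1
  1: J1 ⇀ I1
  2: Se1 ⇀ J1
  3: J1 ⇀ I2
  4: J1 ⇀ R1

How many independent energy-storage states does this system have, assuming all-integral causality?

2  (I1, I2 all integral)

#0 stroke at Sf1  (source Sf1 imposes f)
#2 stroke at J1  (Se1: effort source, stroke at far end)
#1 stroke at I1  (common-e at J1 fixed by 2)
#3 stroke at I2  (J1 effort already set via bond 2)
#4 stroke at R1  (J1 effort already set via bond 2)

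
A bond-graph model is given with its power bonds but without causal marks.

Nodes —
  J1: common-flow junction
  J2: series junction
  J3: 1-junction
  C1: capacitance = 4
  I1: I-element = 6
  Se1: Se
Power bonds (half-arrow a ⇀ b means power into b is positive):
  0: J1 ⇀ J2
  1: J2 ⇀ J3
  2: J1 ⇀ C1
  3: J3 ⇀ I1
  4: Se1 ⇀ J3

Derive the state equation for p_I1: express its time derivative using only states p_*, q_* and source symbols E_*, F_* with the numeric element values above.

b4 →J3  (Se1 fixes effort; stroke away)
b2 →J1  (prefer integral on C1)
b0 →J2  (closing 1-jn rule on J1)
b1 →J3  (J2: last free bond brings flow in)
b3 →I1  (J3 needs exactly one f-in)

dp_I1/dt = E_Se1 - q_C1/4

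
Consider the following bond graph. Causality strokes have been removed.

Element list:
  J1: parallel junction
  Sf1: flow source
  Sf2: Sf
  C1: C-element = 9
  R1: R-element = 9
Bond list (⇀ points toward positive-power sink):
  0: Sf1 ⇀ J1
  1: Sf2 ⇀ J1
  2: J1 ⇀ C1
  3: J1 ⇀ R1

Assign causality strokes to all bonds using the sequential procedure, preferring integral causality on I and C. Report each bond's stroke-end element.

b0 |Sf1  (Sf1 (Sf) sets flow on bond)
b1 |Sf2  (Sf2: flow source, stroke at near end)
b2 |J1  (C1: C, integral causality)
b3 |R1  (J1: bond 2 brought effort, rest push out)

bond 0 →Sf1
bond 1 →Sf2
bond 2 →J1
bond 3 →R1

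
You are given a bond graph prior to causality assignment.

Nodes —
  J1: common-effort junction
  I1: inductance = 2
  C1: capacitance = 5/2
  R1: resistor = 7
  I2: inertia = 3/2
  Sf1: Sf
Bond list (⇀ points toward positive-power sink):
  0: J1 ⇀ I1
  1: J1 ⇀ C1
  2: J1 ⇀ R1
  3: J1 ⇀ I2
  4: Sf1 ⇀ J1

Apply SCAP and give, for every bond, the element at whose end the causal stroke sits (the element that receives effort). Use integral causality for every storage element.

bond 4 →Sf1  (source Sf1 imposes f)
bond 0 →I1  (I1 outputs flow p/I1)
bond 1 →J1  (C1: C, integral causality)
bond 2 →R1  (J1: bond 1 brought effort, rest push out)
bond 3 →I2  (J1 effort already set via bond 1)

β0 stroke at I1
β1 stroke at J1
β2 stroke at R1
β3 stroke at I2
β4 stroke at Sf1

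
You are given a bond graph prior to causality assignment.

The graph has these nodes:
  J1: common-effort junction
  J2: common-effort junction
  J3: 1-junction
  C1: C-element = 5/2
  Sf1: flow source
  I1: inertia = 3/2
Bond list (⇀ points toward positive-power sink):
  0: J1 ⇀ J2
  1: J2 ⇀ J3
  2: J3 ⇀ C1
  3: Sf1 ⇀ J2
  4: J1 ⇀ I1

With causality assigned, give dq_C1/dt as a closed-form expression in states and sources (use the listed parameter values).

#3 →Sf1  (Sf1 (Sf) sets flow on bond)
#2 →J3  (prefer integral on C1)
#1 →J2  (closing 1-jn rule on J3)
#0 →J1  (0-jn J2 has e-setter on 1)
#4 →I1  (0-jn J1 has e-setter on 0)

dq_C1/dt = F_Sf1 - 2*p_I1/3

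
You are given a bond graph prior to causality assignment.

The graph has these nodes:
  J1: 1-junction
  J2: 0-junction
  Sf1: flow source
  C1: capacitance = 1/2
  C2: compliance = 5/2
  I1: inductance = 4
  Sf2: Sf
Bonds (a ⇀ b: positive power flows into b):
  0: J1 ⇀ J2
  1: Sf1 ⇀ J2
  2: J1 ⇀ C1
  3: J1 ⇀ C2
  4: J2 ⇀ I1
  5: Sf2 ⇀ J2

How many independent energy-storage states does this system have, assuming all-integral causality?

3  (C1, C2, I1 all integral)

β1 |Sf1  (Sf1: flow source, stroke at near end)
β5 |Sf2  (source Sf2 imposes f)
β2 |J1  (C1 integral (e out))
β3 |J1  (prefer integral on C2)
β0 |J2  (only one flow-in slot at J1)
β4 |I1  (0-jn J2 has e-setter on 0)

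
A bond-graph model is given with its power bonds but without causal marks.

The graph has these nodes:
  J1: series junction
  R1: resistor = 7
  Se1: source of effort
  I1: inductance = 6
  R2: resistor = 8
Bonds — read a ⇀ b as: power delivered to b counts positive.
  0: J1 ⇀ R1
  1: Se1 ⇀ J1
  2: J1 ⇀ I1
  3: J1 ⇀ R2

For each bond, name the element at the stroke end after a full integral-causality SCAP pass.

b0 stroke at J1
b1 stroke at J1
b2 stroke at I1
b3 stroke at J1

#1 |J1  (Se1 fixes effort; stroke away)
#2 |I1  (I1 outputs flow p/I1)
#0 |J1  (J1: bond 2 brought flow, rest push out)
#3 |J1  (1-jn J1 has f-setter on 2)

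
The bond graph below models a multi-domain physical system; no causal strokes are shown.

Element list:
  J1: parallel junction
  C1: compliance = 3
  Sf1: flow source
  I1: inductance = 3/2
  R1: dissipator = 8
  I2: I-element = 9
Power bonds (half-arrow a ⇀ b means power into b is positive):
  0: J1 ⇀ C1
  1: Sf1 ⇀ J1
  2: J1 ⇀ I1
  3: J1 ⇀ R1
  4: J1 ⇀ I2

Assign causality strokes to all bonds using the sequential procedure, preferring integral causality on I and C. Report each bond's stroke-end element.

#1 stroke→Sf1  (source Sf1 imposes f)
#0 stroke→J1  (C1: C, integral causality)
#2 stroke→I1  (0-jn J1 has e-setter on 0)
#3 stroke→R1  (J1 effort already set via bond 0)
#4 stroke→I2  (0-jn J1 has e-setter on 0)

bond 0 →J1
bond 1 →Sf1
bond 2 →I1
bond 3 →R1
bond 4 →I2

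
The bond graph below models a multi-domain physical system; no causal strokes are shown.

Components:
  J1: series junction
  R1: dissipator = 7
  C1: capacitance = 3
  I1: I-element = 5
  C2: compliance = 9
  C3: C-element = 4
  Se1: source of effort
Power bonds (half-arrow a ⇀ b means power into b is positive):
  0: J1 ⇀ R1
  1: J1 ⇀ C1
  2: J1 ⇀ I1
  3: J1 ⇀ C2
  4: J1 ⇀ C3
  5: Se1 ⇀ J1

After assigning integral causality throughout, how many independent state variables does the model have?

4  (C1, C2, C3, I1 all integral)

bond 5 |J1  (Se1 fixes effort; stroke away)
bond 1 |J1  (C1 integral (e out))
bond 2 |I1  (I1 outputs flow p/I1)
bond 0 |J1  (J1: bond 2 brought flow, rest push out)
bond 3 |J1  (common-f at J1 fixed by 2)
bond 4 |J1  (1-jn J1 has f-setter on 2)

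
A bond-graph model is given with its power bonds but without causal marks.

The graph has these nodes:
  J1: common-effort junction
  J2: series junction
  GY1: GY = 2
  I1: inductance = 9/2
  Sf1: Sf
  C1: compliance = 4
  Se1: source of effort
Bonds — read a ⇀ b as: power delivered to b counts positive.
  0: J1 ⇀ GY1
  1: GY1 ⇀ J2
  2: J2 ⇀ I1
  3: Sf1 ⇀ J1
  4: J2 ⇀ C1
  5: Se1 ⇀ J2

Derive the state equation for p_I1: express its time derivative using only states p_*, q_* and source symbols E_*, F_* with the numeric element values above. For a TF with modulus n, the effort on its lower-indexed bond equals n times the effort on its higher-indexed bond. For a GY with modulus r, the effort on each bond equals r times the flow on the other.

b3 →Sf1  (Sf1 fixes flow; stroke at Sf1)
b5 →J2  (source Se1 imposes e)
b0 →J1  (J1: last free bond brings effort in)
b1 →J2  (GY GY1: same side as bond 0)
b2 →I1  (I1 outputs flow p/I1)
b4 →J2  (J2 flow already set via bond 2)

dp_I1/dt = E_Se1 + 2*F_Sf1 - q_C1/4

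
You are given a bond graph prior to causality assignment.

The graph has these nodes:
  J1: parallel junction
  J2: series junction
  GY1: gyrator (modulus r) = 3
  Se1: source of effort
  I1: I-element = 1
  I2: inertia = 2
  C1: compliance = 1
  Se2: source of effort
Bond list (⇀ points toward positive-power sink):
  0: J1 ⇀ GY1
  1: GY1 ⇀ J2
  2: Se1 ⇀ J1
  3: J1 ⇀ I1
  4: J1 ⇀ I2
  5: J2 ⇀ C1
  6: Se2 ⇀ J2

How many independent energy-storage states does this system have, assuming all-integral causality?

3  (C1, I1, I2 all integral)

bond 2 stroke→J1  (source Se1 imposes e)
bond 6 stroke→J2  (source Se2 imposes e)
bond 0 stroke→GY1  (J1 effort already set via bond 2)
bond 3 stroke→I1  (J1 effort already set via bond 2)
bond 4 stroke→I2  (common-e at J1 fixed by 2)
bond 1 stroke→GY1  (through GY1, causality inverts; strokes same side of GY1)
bond 5 stroke→J2  (J2: bond 1 brought flow, rest push out)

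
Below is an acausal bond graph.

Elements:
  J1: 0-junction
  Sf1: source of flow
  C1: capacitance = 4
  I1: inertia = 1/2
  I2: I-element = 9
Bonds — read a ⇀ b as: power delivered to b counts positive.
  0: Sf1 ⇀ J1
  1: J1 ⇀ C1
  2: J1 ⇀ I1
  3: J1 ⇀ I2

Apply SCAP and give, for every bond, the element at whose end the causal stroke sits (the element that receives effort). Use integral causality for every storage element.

β0 →Sf1
β1 →J1
β2 →I1
β3 →I2

β0 stroke at Sf1  (Sf1: flow source, stroke at near end)
β1 stroke at J1  (C1 integral (e out))
β2 stroke at I1  (common-e at J1 fixed by 1)
β3 stroke at I2  (J1 effort already set via bond 1)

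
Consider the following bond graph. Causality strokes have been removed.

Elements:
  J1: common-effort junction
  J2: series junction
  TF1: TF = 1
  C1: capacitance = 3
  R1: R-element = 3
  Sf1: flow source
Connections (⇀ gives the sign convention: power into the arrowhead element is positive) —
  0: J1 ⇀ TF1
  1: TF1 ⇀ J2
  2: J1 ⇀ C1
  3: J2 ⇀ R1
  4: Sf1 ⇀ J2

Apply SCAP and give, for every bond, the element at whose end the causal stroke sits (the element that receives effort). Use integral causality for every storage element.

β4 →Sf1  (Sf1 fixes flow; stroke at Sf1)
β1 →J2  (common-f at J2 fixed by 4)
β3 →J2  (1-jn J2 has f-setter on 4)
β0 →TF1  (through TF1, causality passes straight; one stroke at TF1)
β2 →J1  (closing 0-jn rule on J1)

#0 |TF1
#1 |J2
#2 |J1
#3 |J2
#4 |Sf1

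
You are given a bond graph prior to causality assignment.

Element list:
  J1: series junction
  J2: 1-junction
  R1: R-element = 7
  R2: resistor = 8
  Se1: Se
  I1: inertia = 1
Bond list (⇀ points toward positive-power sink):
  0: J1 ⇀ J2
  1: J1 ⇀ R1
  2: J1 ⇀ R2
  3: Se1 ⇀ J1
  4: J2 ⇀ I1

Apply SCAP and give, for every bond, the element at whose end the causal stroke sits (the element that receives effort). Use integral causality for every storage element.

bond 3 stroke→J1  (Se1: effort source, stroke at far end)
bond 4 stroke→I1  (I1: I, integral causality)
bond 0 stroke→J2  (J2 flow already set via bond 4)
bond 1 stroke→J1  (common-f at J1 fixed by 0)
bond 2 stroke→J1  (common-f at J1 fixed by 0)

bond 0 stroke→J2
bond 1 stroke→J1
bond 2 stroke→J1
bond 3 stroke→J1
bond 4 stroke→I1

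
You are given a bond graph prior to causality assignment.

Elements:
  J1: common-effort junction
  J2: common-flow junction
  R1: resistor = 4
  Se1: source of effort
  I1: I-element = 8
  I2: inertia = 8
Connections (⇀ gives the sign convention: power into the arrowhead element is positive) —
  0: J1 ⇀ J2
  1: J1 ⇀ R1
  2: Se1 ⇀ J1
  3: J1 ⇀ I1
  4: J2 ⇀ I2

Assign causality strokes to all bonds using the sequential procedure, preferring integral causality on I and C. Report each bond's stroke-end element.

β0 |J2
β1 |R1
β2 |J1
β3 |I1
β4 |I2

#2 →J1  (Se1 (Se) sets effort on bond)
#0 →J2  (0-jn J1 has e-setter on 2)
#1 →R1  (J1 effort already set via bond 2)
#3 →I1  (J1 effort already set via bond 2)
#4 →I2  (J2: last free bond brings flow in)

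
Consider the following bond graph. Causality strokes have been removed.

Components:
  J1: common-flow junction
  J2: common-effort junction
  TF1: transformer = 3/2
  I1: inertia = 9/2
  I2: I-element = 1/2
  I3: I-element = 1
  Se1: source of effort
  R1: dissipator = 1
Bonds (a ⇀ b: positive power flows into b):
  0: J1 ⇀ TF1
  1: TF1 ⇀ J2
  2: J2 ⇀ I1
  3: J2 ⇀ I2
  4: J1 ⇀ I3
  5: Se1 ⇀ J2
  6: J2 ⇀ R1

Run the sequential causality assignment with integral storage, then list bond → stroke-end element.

bond 5 |J2  (Se1 (Se) sets effort on bond)
bond 1 |TF1  (J2 effort already set via bond 5)
bond 2 |I1  (J2: bond 5 brought effort, rest push out)
bond 3 |I2  (common-e at J2 fixed by 5)
bond 6 |R1  (J2 effort already set via bond 5)
bond 0 |J1  (TF1 one-in-one-out from 1)
bond 4 |I3  (only one flow-in slot at J1)

bond 0 stroke→J1
bond 1 stroke→TF1
bond 2 stroke→I1
bond 3 stroke→I2
bond 4 stroke→I3
bond 5 stroke→J2
bond 6 stroke→R1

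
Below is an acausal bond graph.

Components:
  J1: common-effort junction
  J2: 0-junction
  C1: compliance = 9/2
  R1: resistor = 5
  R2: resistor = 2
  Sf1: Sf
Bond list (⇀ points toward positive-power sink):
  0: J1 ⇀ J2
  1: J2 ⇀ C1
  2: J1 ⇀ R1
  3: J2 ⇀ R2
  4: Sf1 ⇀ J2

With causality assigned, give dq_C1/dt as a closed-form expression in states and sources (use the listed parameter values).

dq_C1/dt = F_Sf1 - 7*q_C1/45

bond 4 stroke at Sf1  (Sf1 (Sf) sets flow on bond)
bond 1 stroke at J2  (C1: C, integral causality)
bond 0 stroke at J1  (common-e at J2 fixed by 1)
bond 3 stroke at R2  (J2 effort already set via bond 1)
bond 2 stroke at R1  (common-e at J1 fixed by 0)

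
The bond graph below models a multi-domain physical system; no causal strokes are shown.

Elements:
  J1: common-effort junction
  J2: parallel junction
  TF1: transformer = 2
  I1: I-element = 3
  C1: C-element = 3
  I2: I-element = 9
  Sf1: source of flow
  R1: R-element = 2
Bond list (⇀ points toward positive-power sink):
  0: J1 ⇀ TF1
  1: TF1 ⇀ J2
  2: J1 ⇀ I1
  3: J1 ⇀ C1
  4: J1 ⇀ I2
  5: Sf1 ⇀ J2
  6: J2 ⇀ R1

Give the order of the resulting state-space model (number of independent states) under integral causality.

3  (C1, I1, I2 all integral)

#5 →Sf1  (Sf1 fixes flow; stroke at Sf1)
#2 →I1  (I1: I, integral causality)
#3 →J1  (C1 integral (e out))
#0 →TF1  (common-e at J1 fixed by 3)
#4 →I2  (J1: bond 3 brought effort, rest push out)
#1 →J2  (TF1 one-in-one-out from 0)
#6 →R1  (common-e at J2 fixed by 1)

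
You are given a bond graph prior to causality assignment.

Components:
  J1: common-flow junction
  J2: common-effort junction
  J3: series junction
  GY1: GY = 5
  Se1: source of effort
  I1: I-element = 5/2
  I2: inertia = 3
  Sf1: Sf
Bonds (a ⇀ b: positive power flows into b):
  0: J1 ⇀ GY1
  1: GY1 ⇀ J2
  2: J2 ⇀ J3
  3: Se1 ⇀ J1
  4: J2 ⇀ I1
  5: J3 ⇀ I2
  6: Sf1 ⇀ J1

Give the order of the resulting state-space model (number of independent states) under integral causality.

2  (I1, I2 all integral)

β3 →J1  (Se1 (Se) sets effort on bond)
β6 →Sf1  (Sf1 (Sf) sets flow on bond)
β0 →J1  (J1 flow already set via bond 6)
β1 →J2  (through GY1, causality inverts; strokes same side of GY1)
β2 →J3  (J2: bond 1 brought effort, rest push out)
β4 →I1  (J2: bond 1 brought effort, rest push out)
β5 →I2  (closing 1-jn rule on J3)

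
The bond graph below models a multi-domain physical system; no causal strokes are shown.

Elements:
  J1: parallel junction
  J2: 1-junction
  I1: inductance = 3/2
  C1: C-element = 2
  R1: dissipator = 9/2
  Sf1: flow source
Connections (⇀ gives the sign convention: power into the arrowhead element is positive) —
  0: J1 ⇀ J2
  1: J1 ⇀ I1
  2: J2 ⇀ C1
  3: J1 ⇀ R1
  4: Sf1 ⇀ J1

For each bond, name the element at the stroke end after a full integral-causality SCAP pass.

#0 stroke→J1
#1 stroke→I1
#2 stroke→J2
#3 stroke→R1
#4 stroke→Sf1

β4 |Sf1  (Sf1 fixes flow; stroke at Sf1)
β1 |I1  (I1 integral (f out))
β2 |J2  (C1 outputs effort q/C1)
β0 |J1  (only one flow-in slot at J2)
β3 |R1  (0-jn J1 has e-setter on 0)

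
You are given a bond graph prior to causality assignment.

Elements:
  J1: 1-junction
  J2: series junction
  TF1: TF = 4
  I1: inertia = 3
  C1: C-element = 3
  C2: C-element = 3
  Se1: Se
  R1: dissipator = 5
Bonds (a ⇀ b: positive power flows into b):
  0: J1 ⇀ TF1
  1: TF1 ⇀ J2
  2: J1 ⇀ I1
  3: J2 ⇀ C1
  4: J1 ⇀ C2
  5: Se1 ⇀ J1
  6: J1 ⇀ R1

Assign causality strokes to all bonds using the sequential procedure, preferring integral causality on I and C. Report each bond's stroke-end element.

#0 →J1
#1 →TF1
#2 →I1
#3 →J2
#4 →J1
#5 →J1
#6 →J1

bond 5 stroke→J1  (Se1 (Se) sets effort on bond)
bond 2 stroke→I1  (I1 integral (f out))
bond 0 stroke→J1  (J1: bond 2 brought flow, rest push out)
bond 4 stroke→J1  (common-f at J1 fixed by 2)
bond 6 stroke→J1  (J1: bond 2 brought flow, rest push out)
bond 1 stroke→TF1  (TF1: transformer flips bond 0)
bond 3 stroke→J2  (1-jn J2 has f-setter on 1)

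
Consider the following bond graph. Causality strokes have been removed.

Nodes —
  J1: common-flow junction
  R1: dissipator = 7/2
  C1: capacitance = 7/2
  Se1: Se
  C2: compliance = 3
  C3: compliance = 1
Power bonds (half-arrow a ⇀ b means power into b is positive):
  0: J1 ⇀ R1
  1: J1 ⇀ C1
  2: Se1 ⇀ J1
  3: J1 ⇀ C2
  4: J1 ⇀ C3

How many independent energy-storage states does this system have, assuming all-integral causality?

3  (C1, C2, C3 all integral)

bond 2 |J1  (Se1 fixes effort; stroke away)
bond 1 |J1  (C1 outputs effort q/C1)
bond 3 |J1  (C2: C, integral causality)
bond 4 |J1  (prefer integral on C3)
bond 0 |R1  (J1 needs exactly one f-in)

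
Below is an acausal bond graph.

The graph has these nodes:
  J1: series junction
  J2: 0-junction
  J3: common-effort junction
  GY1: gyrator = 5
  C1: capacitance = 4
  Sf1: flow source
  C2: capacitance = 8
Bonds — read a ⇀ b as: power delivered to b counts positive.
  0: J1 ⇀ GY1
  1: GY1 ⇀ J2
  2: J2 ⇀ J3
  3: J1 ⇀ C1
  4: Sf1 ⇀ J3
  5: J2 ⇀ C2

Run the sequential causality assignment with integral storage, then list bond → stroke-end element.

b4 stroke at Sf1  (Sf1: flow source, stroke at near end)
b2 stroke at J3  (J3: last free bond brings effort in)
b3 stroke at J1  (C1: C, integral causality)
b0 stroke at GY1  (J1: last free bond brings flow in)
b1 stroke at GY1  (GY1 both-in/both-out from 0)
b5 stroke at J2  (only one effort-in slot at J2)

b0 |GY1
b1 |GY1
b2 |J3
b3 |J1
b4 |Sf1
b5 |J2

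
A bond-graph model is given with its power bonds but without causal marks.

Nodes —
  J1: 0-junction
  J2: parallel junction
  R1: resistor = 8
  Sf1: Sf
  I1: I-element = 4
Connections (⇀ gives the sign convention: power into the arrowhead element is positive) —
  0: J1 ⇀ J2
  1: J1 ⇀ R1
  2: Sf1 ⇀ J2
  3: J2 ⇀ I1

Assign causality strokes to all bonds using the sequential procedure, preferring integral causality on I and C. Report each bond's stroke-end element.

b2 →Sf1  (source Sf1 imposes f)
b3 →I1  (prefer integral on I1)
b0 →J2  (closing 0-jn rule on J2)
b1 →J1  (J1: last free bond brings effort in)

b0 →J2
b1 →J1
b2 →Sf1
b3 →I1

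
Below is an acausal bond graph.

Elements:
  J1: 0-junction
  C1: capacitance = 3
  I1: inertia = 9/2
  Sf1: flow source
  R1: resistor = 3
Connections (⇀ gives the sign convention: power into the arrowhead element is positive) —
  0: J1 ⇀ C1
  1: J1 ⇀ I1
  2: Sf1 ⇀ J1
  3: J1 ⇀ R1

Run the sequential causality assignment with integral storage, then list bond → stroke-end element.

β0 stroke at J1
β1 stroke at I1
β2 stroke at Sf1
β3 stroke at R1

#2 stroke at Sf1  (Sf1 fixes flow; stroke at Sf1)
#0 stroke at J1  (prefer integral on C1)
#1 stroke at I1  (0-jn J1 has e-setter on 0)
#3 stroke at R1  (J1 effort already set via bond 0)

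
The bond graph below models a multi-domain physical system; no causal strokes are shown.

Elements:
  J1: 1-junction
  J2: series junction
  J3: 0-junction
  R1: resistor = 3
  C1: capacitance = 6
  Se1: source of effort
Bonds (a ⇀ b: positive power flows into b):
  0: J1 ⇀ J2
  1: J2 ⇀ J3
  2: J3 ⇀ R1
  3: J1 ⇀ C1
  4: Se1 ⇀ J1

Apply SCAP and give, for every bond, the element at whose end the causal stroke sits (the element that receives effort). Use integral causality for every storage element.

#4 →J1  (Se1: effort source, stroke at far end)
#3 →J1  (C1 integral (e out))
#0 →J2  (J1: last free bond brings flow in)
#1 →J3  (only one flow-in slot at J2)
#2 →R1  (0-jn J3 has e-setter on 1)

β0 →J2
β1 →J3
β2 →R1
β3 →J1
β4 →J1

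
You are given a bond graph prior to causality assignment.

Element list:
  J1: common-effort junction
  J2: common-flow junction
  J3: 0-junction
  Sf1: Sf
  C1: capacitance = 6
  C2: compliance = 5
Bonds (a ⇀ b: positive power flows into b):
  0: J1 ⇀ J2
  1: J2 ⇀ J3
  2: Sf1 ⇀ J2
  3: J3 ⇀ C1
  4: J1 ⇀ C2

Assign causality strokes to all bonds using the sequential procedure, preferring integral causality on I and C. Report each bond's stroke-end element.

b2 →Sf1  (Sf1 (Sf) sets flow on bond)
b0 →J2  (J2: bond 2 brought flow, rest push out)
b1 →J2  (J2 flow already set via bond 2)
b3 →J3  (J3 needs exactly one e-in)
b4 →J1  (closing 0-jn rule on J1)

bond 0 →J2
bond 1 →J2
bond 2 →Sf1
bond 3 →J3
bond 4 →J1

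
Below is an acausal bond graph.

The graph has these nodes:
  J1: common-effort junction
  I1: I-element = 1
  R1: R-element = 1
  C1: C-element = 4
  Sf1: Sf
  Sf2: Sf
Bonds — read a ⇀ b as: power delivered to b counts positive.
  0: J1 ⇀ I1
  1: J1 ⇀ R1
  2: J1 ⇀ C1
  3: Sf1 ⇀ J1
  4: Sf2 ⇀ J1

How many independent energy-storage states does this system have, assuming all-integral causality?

2  (C1, I1 all integral)

bond 3 →Sf1  (Sf1 fixes flow; stroke at Sf1)
bond 4 →Sf2  (Sf2 fixes flow; stroke at Sf2)
bond 0 →I1  (prefer integral on I1)
bond 2 →J1  (prefer integral on C1)
bond 1 →R1  (common-e at J1 fixed by 2)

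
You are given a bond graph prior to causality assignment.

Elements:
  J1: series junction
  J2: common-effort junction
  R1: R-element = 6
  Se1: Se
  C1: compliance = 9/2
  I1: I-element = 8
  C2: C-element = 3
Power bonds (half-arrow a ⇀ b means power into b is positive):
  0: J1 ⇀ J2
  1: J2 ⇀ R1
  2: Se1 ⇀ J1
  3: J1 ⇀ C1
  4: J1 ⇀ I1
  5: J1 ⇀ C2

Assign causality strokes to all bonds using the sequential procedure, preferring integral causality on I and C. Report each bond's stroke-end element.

bond 2 |J1  (Se1 (Se) sets effort on bond)
bond 3 |J1  (C1 outputs effort q/C1)
bond 4 |I1  (prefer integral on I1)
bond 0 |J1  (J1 flow already set via bond 4)
bond 5 |J1  (J1 flow already set via bond 4)
bond 1 |J2  (J2 needs exactly one e-in)

b0 stroke at J1
b1 stroke at J2
b2 stroke at J1
b3 stroke at J1
b4 stroke at I1
b5 stroke at J1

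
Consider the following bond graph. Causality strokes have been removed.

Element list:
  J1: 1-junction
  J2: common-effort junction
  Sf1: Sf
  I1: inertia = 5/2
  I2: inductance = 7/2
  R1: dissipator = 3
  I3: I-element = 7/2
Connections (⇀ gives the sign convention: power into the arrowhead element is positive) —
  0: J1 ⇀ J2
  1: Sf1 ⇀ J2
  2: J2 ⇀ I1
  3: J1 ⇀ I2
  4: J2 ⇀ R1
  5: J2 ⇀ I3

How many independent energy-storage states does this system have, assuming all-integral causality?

3  (I1, I2, I3 all integral)

b1 |Sf1  (Sf1 fixes flow; stroke at Sf1)
b2 |I1  (I1: I, integral causality)
b3 |I2  (I2: I, integral causality)
b0 |J1  (J1 flow already set via bond 3)
b5 |I3  (I3 integral (f out))
b4 |J2  (closing 0-jn rule on J2)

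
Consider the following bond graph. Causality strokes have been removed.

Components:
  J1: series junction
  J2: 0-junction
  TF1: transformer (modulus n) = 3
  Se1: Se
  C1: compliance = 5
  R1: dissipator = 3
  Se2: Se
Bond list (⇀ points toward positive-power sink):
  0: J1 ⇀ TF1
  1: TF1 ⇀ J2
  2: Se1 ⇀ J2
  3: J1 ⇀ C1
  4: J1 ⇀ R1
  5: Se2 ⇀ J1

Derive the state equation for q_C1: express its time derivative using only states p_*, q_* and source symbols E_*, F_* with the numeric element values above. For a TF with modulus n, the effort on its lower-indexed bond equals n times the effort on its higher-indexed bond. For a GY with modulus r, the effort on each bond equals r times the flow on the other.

dq_C1/dt = -E_Se1 + E_Se2/3 - q_C1/15

bond 2 |J2  (Se1: effort source, stroke at far end)
bond 5 |J1  (Se2: effort source, stroke at far end)
bond 1 |TF1  (0-jn J2 has e-setter on 2)
bond 0 |J1  (TF1: transformer flips bond 1)
bond 3 |J1  (C1 integral (e out))
bond 4 |R1  (J1 needs exactly one f-in)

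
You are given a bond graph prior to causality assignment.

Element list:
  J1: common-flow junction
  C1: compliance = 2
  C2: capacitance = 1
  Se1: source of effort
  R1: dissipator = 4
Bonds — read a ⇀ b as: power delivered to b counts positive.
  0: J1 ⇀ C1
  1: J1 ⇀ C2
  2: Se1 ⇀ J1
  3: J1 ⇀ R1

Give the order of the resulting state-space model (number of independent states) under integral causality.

2  (C1, C2 all integral)

bond 2 stroke→J1  (Se1: effort source, stroke at far end)
bond 0 stroke→J1  (C1 integral (e out))
bond 1 stroke→J1  (C2: C, integral causality)
bond 3 stroke→R1  (J1: last free bond brings flow in)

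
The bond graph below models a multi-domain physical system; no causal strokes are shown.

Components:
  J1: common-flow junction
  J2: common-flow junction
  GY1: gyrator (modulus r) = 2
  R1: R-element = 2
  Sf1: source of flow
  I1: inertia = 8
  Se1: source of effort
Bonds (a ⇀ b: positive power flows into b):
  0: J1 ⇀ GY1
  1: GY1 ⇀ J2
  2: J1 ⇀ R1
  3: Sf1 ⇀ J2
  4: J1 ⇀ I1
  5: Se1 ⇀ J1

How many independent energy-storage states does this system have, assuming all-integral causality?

1  (I1 all integral)

β3 stroke→Sf1  (source Sf1 imposes f)
β5 stroke→J1  (Se1: effort source, stroke at far end)
β1 stroke→J2  (1-jn J2 has f-setter on 3)
β0 stroke→J1  (GY1 both-in/both-out from 1)
β4 stroke→I1  (I1 integral (f out))
β2 stroke→J1  (J1 flow already set via bond 4)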